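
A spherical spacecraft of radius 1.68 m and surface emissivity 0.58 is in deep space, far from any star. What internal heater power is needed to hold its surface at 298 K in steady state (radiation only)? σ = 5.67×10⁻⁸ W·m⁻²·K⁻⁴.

P ≈ 9200 W

P = εσ·4πr²·T⁴.
4πr² = 35.47 m²; T⁴ = 7.886×10⁹ K⁴.
P = 0.58·5.67×10⁻⁸·35.47·7.886×10⁹.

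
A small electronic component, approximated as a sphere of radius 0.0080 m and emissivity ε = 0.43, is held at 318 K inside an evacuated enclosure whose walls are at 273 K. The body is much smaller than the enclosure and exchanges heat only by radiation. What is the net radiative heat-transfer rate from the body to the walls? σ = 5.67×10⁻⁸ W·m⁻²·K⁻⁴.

P_net ≈ 0.0916 W

For a small grey body in a large enclosure: P_net = εσA(T_body⁴ − T_wall⁴).
A = 4πr² = 8.042×10⁻⁴ m²; T_body⁴ − T_wall⁴ = 1.023×10¹⁰ − 5.555×10⁹ = 4.671×10⁹ K⁴.
|P_net| = 0.43·5.67×10⁻⁸·8.042×10⁻⁴·4.671×10⁹.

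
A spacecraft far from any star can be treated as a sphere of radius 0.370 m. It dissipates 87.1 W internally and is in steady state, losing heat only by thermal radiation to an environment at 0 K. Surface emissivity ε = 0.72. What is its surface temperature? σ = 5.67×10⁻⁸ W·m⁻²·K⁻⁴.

T ≈ 188 K

Steady state: internal power = radiated power, P = εσA T⁴.
Radiating area A = 4πr² = 1.720 m².
T⁴ = P/(εσA) = 87.1/(0.72·5.67×10⁻⁸·1.720) = 1.240×10⁹ K⁴.
T = (1.240×10⁹)^(1/4).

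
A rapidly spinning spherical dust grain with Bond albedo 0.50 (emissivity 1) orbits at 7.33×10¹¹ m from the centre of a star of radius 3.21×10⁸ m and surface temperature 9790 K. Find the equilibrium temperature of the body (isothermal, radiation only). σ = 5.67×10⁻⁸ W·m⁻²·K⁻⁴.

T ≈ 122 K

The star's surface emits σT_*⁴; at distance d the flux is S = σT_*⁴(R_*/d)².
S = 5.67×10⁻⁸·(9790)⁴·(3.21×10⁸/7.33×10¹¹)² = 99.89 W/m².
For an isothermal sphere T⁴ = (1−a)S/(4σ) = 2.202×10⁸ K⁴.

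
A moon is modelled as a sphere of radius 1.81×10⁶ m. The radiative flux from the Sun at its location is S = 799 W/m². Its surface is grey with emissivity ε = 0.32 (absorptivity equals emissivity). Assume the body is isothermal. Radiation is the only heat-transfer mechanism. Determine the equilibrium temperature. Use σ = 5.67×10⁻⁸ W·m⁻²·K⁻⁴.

T ≈ 244 K

At equilibrium, absorbed power = emitted power.
Absorbing cross-section = πr² = 1.029×10¹³ m²; emitting surface = 4πr² = 4.117×10¹³ m² (ratio 4).
εS·A_cross = εσ·A_surf·T⁴  ⇒  T⁴ = S/(4σ)   (ε cancels).
T⁴ = 799/(4·5.67×10⁻⁸) = 3.523×10⁹ K⁴.
T = (3.523×10⁹)^(1/4).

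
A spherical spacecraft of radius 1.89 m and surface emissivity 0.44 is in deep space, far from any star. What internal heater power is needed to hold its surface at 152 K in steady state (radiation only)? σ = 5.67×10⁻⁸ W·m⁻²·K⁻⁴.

P ≈ 598 W

P = εσ·4πr²·T⁴.
4πr² = 44.89 m²; T⁴ = 5.338×10⁸ K⁴.
P = 0.44·5.67×10⁻⁸·44.89·5.338×10⁸.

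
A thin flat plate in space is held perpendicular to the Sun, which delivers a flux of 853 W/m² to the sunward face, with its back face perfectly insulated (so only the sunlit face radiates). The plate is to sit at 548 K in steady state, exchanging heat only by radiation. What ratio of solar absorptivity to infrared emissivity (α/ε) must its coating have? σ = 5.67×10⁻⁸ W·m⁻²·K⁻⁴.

α/ε ≈ 5.99

Balance: αS·A = εσ·1A·T⁴ ⇒ α/ε = σT⁴/S.
α/ε = 5.67×10⁻⁸·(548)⁴/853 = 5.67×10⁻⁸·9.018×10¹⁰/853.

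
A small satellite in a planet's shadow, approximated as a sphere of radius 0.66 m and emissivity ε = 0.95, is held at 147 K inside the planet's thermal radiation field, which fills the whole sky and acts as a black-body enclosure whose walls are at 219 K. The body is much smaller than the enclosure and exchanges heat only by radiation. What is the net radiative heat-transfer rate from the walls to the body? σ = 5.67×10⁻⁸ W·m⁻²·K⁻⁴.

P_net ≈ 541 W

For a small grey body in a large enclosure: P_net = εσA(T_body⁴ − T_wall⁴).
A = 4πr² = 5.474 m²; T_body⁴ − T_wall⁴ = 4.669×10⁸ − 2.300×10⁹ = -1.833×10⁹ K⁴.
|P_net| = 0.95·5.67×10⁻⁸·5.474·1.833×10⁹.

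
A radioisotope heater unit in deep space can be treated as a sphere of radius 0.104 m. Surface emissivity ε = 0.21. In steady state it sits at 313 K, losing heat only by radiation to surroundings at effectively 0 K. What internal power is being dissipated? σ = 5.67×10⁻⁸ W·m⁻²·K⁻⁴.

Steady state: P = εσA T⁴.
A = 4πr² = 0.1359 m²; T⁴ = (313)⁴ = 9.598×10⁹ K⁴.
P = 0.21 × 5.67×10⁻⁸ × 0.1359 × 9.598×10⁹.

P ≈ 15.5 W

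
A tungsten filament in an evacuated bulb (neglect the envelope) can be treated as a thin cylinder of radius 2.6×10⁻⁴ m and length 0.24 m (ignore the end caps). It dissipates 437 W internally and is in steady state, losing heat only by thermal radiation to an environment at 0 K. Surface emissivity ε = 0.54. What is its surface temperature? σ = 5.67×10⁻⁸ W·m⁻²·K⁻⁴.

Steady state: internal power = radiated power, P = εσA T⁴.
Radiating area A = 2πrL = 3.921×10⁻⁴ m².
T⁴ = P/(εσA) = 437/(0.54·5.67×10⁻⁸·3.921×10⁻⁴) = 3.640×10¹³ K⁴.
T = (3.640×10¹³)^(1/4).

T ≈ 2460 K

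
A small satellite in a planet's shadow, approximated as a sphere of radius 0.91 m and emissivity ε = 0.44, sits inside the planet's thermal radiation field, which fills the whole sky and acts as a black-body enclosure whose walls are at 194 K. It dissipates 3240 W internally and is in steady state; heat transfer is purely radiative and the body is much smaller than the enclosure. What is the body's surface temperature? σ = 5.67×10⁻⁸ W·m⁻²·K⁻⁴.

For a small grey body in a large enclosure, net radiated power = εσA(T⁴ − T_w⁴).
Steady state: P = εσA(T⁴ − T_w⁴) with A = 4πr² = 10.41 m².
T⁴ = P/(εσA) + T_w⁴ = 3240/(0.44·5.67×10⁻⁸·10.41) + (194)⁴
    = 1.248×10¹⁰ + 1.416×10⁹ = 1.390×10¹⁰ K⁴.

T ≈ 343 K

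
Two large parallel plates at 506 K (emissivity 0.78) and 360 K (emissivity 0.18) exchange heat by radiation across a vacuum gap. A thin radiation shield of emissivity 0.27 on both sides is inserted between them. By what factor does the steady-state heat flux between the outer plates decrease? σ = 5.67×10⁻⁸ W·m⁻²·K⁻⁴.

Without shield: q₀ = σΔ(T⁴)/(1/ε₁+1/ε₂−1) with denominator 5.838.
With shield the two gaps are in series; the resistances add: (1/ε₁+1/ε_s−1)+(1/ε_s+1/ε₂−1) = 3.986+8.259 = 12.25.
Heat-flux ratio q₀/q = 12.25/5.838.

factor ≈ 2.10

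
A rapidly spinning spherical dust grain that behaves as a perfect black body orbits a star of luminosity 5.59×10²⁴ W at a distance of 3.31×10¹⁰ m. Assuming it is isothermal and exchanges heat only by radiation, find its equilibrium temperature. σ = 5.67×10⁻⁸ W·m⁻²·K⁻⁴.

First find the stellar flux at distance d: S = L/(4πd²) = 5.59×10²⁴/(4π·(3.31×10¹⁰)²) = 406.0 W/m².
For an isothermal sphere, absorbed (1−a)S·πr² = emitted σ·4πr²·T⁴, so T⁴ = (1−a)S/(4σ).
T⁴ = 1.00·406.0/(4·5.67×10⁻⁸) = 1.790×10⁹ K⁴.

T ≈ 206 K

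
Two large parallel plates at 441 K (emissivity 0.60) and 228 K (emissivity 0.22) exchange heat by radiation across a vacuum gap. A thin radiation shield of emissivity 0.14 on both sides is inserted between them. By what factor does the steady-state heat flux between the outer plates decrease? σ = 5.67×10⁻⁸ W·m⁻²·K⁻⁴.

factor ≈ 3.55

Without shield: q₀ = σΔ(T⁴)/(1/ε₁+1/ε₂−1) with denominator 5.212.
With shield the two gaps are in series; the resistances add: (1/ε₁+1/ε_s−1)+(1/ε_s+1/ε₂−1) = 7.810+10.69 = 18.50.
Heat-flux ratio q₀/q = 18.50/5.212.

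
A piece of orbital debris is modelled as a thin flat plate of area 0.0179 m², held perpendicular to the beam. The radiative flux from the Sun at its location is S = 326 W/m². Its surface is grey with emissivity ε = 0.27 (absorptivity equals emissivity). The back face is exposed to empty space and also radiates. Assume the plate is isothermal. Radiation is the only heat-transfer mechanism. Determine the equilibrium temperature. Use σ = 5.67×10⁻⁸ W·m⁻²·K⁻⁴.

At equilibrium, absorbed power = emitted power.
Absorbing cross-section = A = 0.01790 m²; emitting surface = 2A = 0.03580 m² (ratio 2).
εS·A_cross = εσ·A_surf·T⁴  ⇒  T⁴ = S/(2σ)   (ε cancels).
T⁴ = 326/(2·5.67×10⁻⁸) = 2.875×10⁹ K⁴.
T = (2.875×10⁹)^(1/4).

T ≈ 232 K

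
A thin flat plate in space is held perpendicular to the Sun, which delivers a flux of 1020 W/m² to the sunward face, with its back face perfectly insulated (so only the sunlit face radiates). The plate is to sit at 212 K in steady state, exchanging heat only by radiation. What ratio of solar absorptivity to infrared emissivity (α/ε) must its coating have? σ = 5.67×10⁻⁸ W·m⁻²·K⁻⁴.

Balance: αS·A = εσ·1A·T⁴ ⇒ α/ε = σT⁴/S.
α/ε = 5.67×10⁻⁸·(212)⁴/1020 = 5.67×10⁻⁸·2.020×10⁹/1020.

α/ε ≈ 0.112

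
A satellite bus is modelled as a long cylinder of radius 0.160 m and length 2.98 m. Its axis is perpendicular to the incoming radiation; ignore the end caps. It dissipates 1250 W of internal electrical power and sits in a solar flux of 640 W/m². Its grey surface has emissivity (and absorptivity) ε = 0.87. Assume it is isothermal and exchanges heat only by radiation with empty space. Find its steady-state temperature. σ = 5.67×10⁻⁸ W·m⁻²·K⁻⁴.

At steady state, absorbed solar power + internal power = radiated power.
Absorbed: α·S·A_cross = 0.87·640·0.9536 = 531.0 W (cross-section 2rL).
Total input = 531.0 + 1250 = 1781 W.
Radiated: εσ·A_surf·T⁴ with A_surf = 2πrL = 2.996 m².
T⁴ = 1781/(0.87·5.67×10⁻⁸·2.996) = 1.205×10¹⁰ K⁴.

T ≈ 331 K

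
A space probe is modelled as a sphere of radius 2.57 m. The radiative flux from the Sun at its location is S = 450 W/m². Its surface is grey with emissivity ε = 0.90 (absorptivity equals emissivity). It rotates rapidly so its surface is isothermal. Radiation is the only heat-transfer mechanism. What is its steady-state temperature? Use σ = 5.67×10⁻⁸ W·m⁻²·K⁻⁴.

T ≈ 211 K

At equilibrium, absorbed power = emitted power.
Absorbing cross-section = πr² = 20.75 m²; emitting surface = 4πr² = 83.00 m² (ratio 4).
εS·A_cross = εσ·A_surf·T⁴  ⇒  T⁴ = S/(4σ)   (ε cancels).
T⁴ = 450/(4·5.67×10⁻⁸) = 1.984×10⁹ K⁴.
T = (1.984×10⁹)^(1/4).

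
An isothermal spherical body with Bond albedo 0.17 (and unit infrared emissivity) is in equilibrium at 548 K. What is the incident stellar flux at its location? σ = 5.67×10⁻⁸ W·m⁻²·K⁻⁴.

(1−a)S·πr² = σ·4πr²·T⁴ ⇒ S = 4σT⁴/(1−a).
S = 4·5.67×10⁻⁸·9.018×10¹⁰/0.830.

S ≈ 24600 W/m²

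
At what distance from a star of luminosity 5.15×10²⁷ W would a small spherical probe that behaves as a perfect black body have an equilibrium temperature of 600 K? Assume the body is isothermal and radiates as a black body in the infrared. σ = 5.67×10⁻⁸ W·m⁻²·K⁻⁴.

For an isothermal black-emitting sphere, (1−a)S·πr² = σ·4πr²·T⁴ ⇒ S = 4σT⁴/(1−a).
S = 4·5.67×10⁻⁸·(600)⁴/1.00 = 29390 W/m².
Flux falls as S = L/(4πd²), so d = √(L/(4πS)) = √(5.15×10²⁷/(4π·29390)).

d ≈ 1.18×10¹¹ m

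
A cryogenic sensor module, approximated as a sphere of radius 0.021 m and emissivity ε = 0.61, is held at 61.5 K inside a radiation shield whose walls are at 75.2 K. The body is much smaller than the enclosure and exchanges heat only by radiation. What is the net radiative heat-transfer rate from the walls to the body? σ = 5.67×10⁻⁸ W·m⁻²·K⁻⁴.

P_net ≈ 0.00339 W

For a small grey body in a large enclosure: P_net = εσA(T_body⁴ − T_wall⁴).
A = 4πr² = 0.005542 m²; T_body⁴ − T_wall⁴ = 1.431×10⁷ − 3.198×10⁷ = -1.767×10⁷ K⁴.
|P_net| = 0.61·5.67×10⁻⁸·0.005542·1.767×10⁷.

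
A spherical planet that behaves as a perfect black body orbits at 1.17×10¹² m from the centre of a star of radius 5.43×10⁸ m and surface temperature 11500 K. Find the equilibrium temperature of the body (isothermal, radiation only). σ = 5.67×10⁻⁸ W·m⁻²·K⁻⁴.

The star's surface emits σT_*⁴; at distance d the flux is S = σT_*⁴(R_*/d)².
S = 5.67×10⁻⁸·(11500)⁴·(5.43×10⁸/1.17×10¹²)² = 213.6 W/m².
For an isothermal sphere T⁴ = (1−a)S/(4σ) = 9.418×10⁸ K⁴.

T ≈ 175 K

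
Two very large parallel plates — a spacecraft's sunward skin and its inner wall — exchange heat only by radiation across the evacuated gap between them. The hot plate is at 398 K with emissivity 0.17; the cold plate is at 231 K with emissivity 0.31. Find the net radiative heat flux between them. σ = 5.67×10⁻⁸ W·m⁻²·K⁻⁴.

q ≈ 156 W/m²

For two infinite grey parallel plates, q = σ(T₁⁴ − T₂⁴)/(1/ε₁ + 1/ε₂ − 1).
T₁⁴ − T₂⁴ = 2.509×10¹⁰ − 2.847×10⁹ = 2.224×10¹⁰ K⁴.
1/ε₁ + 1/ε₂ − 1 = 5.882 + 3.226 − 1 = 8.108.
q = 5.67×10⁻⁸ × 2.224×10¹⁰ / 8.108.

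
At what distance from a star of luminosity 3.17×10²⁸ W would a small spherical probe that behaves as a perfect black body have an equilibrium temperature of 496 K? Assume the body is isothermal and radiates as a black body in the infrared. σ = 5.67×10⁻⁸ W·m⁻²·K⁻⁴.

For an isothermal black-emitting sphere, (1−a)S·πr² = σ·4πr²·T⁴ ⇒ S = 4σT⁴/(1−a).
S = 4·5.67×10⁻⁸·(496)⁴/1.00 = 13730 W/m².
Flux falls as S = L/(4πd²), so d = √(L/(4πS)) = √(3.17×10²⁸/(4π·13730)).

d ≈ 4.29×10¹¹ m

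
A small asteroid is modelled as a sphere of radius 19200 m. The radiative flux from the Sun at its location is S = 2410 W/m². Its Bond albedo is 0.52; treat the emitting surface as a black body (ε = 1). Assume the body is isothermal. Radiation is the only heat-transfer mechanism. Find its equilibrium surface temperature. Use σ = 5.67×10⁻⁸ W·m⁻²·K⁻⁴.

T ≈ 267 K

At equilibrium, absorbed power = emitted power.
Absorbing cross-section = πr² = 1.158×10⁹ m²; emitting surface = 4πr² = 4.632×10⁹ m² (ratio 4).
(1−a)S·A_cross = εσ·A_surf·T⁴  ⇒  T⁴ = (1−a)S/(4σ).
T⁴ = 0.480·2410/(4·5.67×10⁻⁸) = 5.101×10⁹ K⁴.
T = (5.101×10⁹)^(1/4).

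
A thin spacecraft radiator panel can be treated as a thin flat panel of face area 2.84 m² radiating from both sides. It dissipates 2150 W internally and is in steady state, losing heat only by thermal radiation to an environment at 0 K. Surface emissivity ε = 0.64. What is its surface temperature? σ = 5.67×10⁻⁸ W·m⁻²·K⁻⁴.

T ≈ 320 K

Steady state: internal power = radiated power, P = εσA T⁴.
Radiating area A = 2·2.84 = 5.680 m².
T⁴ = P/(εσA) = 2150/(0.64·5.67×10⁻⁸·5.680) = 1.043×10¹⁰ K⁴.
T = (1.043×10¹⁰)^(1/4).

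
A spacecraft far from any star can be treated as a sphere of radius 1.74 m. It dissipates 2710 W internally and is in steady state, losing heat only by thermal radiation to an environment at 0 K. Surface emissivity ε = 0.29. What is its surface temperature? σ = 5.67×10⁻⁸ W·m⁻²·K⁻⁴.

T ≈ 257 K

Steady state: internal power = radiated power, P = εσA T⁴.
Radiating area A = 4πr² = 38.05 m².
T⁴ = P/(εσA) = 2710/(0.29·5.67×10⁻⁸·38.05) = 4.332×10⁹ K⁴.
T = (4.332×10⁹)^(1/4).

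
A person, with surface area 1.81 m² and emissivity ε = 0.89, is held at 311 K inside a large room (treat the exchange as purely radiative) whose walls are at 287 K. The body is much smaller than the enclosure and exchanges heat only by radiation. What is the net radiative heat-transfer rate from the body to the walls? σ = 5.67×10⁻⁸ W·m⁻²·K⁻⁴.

For a small grey body in a large enclosure: P_net = εσA(T_body⁴ − T_wall⁴).
A = 1.81 m²; T_body⁴ − T_wall⁴ = 9.355×10⁹ − 6.785×10⁹ = 2.570×10⁹ K⁴.
|P_net| = 0.89·5.67×10⁻⁸·1.810·2.570×10⁹.

P_net ≈ 235 W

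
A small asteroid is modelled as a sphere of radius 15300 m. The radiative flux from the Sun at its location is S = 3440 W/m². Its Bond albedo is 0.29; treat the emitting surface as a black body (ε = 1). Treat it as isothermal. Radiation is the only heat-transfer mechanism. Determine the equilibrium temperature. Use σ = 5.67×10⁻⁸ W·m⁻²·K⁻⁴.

T ≈ 322 K

At equilibrium, absorbed power = emitted power.
Absorbing cross-section = πr² = 7.354×10⁸ m²; emitting surface = 4πr² = 2.942×10⁹ m² (ratio 4).
(1−a)S·A_cross = εσ·A_surf·T⁴  ⇒  T⁴ = (1−a)S/(4σ).
T⁴ = 0.710·3440/(4·5.67×10⁻⁸) = 1.077×10¹⁰ K⁴.
T = (1.077×10¹⁰)^(1/4).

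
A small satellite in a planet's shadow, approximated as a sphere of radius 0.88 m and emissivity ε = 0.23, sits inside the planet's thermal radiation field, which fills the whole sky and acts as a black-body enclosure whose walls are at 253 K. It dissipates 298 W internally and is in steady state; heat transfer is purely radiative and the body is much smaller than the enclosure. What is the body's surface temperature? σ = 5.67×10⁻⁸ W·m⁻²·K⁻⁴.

For a small grey body in a large enclosure, net radiated power = εσA(T⁴ − T_w⁴).
Steady state: P = εσA(T⁴ − T_w⁴) with A = 4πr² = 9.731 m².
T⁴ = P/(εσA) + T_w⁴ = 298/(0.23·5.67×10⁻⁸·9.731) + (253)⁴
    = 2.348×10⁹ + 4.097×10⁹ = 6.445×10⁹ K⁴.

T ≈ 283 K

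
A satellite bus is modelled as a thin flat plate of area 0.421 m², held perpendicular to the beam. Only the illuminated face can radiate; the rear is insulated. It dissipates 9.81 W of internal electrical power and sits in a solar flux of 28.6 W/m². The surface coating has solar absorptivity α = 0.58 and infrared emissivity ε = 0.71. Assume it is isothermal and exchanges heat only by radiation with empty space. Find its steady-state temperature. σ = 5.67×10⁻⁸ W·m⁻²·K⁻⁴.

T ≈ 177 K

At steady state, absorbed solar power + internal power = radiated power.
Absorbed: α·S·A_cross = 0.58·28.6·0.4210 = 6.984 W (cross-section A).
Total input = 6.984 + 9.81 = 16.79 W.
Radiated: εσ·A_surf·T⁴ with A_surf = A = 0.4210 m².
T⁴ = 16.79/(0.71·5.67×10⁻⁸·0.4210) = 9.909×10⁸ K⁴.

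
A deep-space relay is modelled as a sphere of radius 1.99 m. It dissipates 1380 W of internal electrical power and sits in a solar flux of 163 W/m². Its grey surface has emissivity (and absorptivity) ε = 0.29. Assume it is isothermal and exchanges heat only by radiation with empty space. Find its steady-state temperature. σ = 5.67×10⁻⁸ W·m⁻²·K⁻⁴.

At steady state, absorbed solar power + internal power = radiated power.
Absorbed: α·S·A_cross = 0.29·163·12.44 = 588.1 W (cross-section πr²).
Total input = 588.1 + 1380 = 1968 W.
Radiated: εσ·A_surf·T⁴ with A_surf = 4πr² = 49.76 m².
T⁴ = 1968/(0.29·5.67×10⁻⁸·49.76) = 2.405×10⁹ K⁴.

T ≈ 221 K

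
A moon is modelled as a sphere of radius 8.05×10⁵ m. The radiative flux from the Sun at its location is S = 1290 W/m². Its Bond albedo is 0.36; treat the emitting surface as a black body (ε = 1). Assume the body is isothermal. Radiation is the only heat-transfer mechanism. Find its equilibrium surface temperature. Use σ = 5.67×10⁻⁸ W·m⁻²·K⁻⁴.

At equilibrium, absorbed power = emitted power.
Absorbing cross-section = πr² = 2.036×10¹² m²; emitting surface = 4πr² = 8.143×10¹² m² (ratio 4).
(1−a)S·A_cross = εσ·A_surf·T⁴  ⇒  T⁴ = (1−a)S/(4σ).
T⁴ = 0.640·1290/(4·5.67×10⁻⁸) = 3.640×10⁹ K⁴.
T = (3.640×10⁹)^(1/4).

T ≈ 246 K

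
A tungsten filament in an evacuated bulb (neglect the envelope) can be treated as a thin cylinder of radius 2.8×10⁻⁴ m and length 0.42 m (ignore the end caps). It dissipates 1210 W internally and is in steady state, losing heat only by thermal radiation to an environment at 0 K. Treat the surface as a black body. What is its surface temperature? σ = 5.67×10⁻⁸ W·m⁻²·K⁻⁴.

Steady state: internal power = radiated power, P = εσA T⁴.
Radiating area A = 2πrL = 7.389×10⁻⁴ m².
T⁴ = P/(εσA) = 1210/(1.0·5.67×10⁻⁸·7.389×10⁻⁴) = 2.888×10¹³ K⁴.
T = (2.888×10¹³)^(1/4).

T ≈ 2320 K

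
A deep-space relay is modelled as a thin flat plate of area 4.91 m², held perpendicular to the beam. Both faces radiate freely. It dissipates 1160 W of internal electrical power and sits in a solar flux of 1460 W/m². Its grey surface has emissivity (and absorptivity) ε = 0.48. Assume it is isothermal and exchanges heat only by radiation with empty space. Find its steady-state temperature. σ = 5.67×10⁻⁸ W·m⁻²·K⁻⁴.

T ≈ 362 K

At steady state, absorbed solar power + internal power = radiated power.
Absorbed: α·S·A_cross = 0.48·1460·4.910 = 3441 W (cross-section A).
Total input = 3441 + 1160 = 4601 W.
Radiated: εσ·A_surf·T⁴ with A_surf = 2A = 9.820 m².
T⁴ = 4601/(0.48·5.67×10⁻⁸·9.820) = 1.722×10¹⁰ K⁴.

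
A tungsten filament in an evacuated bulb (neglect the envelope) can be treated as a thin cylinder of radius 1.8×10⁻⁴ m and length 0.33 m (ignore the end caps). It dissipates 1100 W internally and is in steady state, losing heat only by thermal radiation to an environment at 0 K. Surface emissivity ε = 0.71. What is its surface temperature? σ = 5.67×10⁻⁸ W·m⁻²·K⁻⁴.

T ≈ 2930 K

Steady state: internal power = radiated power, P = εσA T⁴.
Radiating area A = 2πrL = 3.732×10⁻⁴ m².
T⁴ = P/(εσA) = 1100/(0.71·5.67×10⁻⁸·3.732×10⁻⁴) = 7.321×10¹³ K⁴.
T = (7.321×10¹³)^(1/4).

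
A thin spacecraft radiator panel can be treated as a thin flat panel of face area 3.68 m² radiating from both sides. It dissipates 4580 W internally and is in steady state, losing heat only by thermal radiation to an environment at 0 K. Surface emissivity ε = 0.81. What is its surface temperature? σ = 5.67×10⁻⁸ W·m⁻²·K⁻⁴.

T ≈ 341 K

Steady state: internal power = radiated power, P = εσA T⁴.
Radiating area A = 2·3.68 = 7.360 m².
T⁴ = P/(εσA) = 4580/(0.81·5.67×10⁻⁸·7.360) = 1.355×10¹⁰ K⁴.
T = (1.355×10¹⁰)^(1/4).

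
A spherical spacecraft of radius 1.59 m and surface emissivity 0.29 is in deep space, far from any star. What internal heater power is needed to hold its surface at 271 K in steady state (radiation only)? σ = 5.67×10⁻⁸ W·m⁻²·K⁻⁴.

P = εσ·4πr²·T⁴.
4πr² = 31.77 m²; T⁴ = 5.394×10⁹ K⁴.
P = 0.29·5.67×10⁻⁸·31.77·5.394×10⁹.

P ≈ 2820 W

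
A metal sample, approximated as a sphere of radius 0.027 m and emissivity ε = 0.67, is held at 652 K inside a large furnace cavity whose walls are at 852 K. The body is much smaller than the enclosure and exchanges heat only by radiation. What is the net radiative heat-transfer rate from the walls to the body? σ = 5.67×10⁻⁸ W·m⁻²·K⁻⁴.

P_net ≈ 120 W

For a small grey body in a large enclosure: P_net = εσA(T_body⁴ − T_wall⁴).
A = 4πr² = 0.009161 m²; T_body⁴ − T_wall⁴ = 1.807×10¹¹ − 5.269×10¹¹ = -3.462×10¹¹ K⁴.
|P_net| = 0.67·5.67×10⁻⁸·0.009161·3.462×10¹¹.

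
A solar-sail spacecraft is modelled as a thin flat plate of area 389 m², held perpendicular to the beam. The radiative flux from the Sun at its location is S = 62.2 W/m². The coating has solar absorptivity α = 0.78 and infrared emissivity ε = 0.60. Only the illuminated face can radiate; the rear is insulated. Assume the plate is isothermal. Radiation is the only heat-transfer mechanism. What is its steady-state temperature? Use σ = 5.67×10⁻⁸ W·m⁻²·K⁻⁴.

T ≈ 194 K

At equilibrium, absorbed power = emitted power.
Absorbing cross-section = A = 389.0 m²; emitting surface = A = 389.0 m² (ratio 1).
αS·A_cross = εσ·A_surf·T⁴  ⇒  T⁴ = αS/(ε·1σ).
T⁴ = 0.780·62.2/(0.60·1·5.67×10⁻⁸) = 1.426×10⁹ K⁴.
T = (1.426×10⁹)^(1/4).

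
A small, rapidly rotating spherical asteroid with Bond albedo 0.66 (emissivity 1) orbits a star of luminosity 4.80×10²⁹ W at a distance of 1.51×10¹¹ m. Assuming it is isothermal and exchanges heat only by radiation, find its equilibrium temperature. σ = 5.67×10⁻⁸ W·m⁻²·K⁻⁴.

T ≈ 1260 K

First find the stellar flux at distance d: S = L/(4πd²) = 4.80×10²⁹/(4π·(1.51×10¹¹)²) = 1.675×10⁶ W/m².
For an isothermal sphere, absorbed (1−a)S·πr² = emitted σ·4πr²·T⁴, so T⁴ = (1−a)S/(4σ).
T⁴ = 0.340·1.675×10⁶/(4·5.67×10⁻⁸) = 2.511×10¹² K⁴.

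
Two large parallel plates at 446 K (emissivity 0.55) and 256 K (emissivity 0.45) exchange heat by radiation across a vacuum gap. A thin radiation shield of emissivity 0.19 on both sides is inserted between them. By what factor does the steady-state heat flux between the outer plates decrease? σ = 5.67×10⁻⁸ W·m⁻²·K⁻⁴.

factor ≈ 4.13

Without shield: q₀ = σΔ(T⁴)/(1/ε₁+1/ε₂−1) with denominator 3.040.
With shield the two gaps are in series; the resistances add: (1/ε₁+1/ε_s−1)+(1/ε_s+1/ε₂−1) = 6.081+6.485 = 12.57.
Heat-flux ratio q₀/q = 12.57/3.040.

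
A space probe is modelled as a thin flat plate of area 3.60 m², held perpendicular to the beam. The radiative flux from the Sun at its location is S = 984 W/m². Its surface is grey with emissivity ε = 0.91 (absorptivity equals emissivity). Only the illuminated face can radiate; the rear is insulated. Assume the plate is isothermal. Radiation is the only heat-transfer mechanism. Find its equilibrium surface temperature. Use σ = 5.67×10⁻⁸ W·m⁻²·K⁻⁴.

At equilibrium, absorbed power = emitted power.
Absorbing cross-section = A = 3.600 m²; emitting surface = A = 3.600 m² (ratio 1).
εS·A_cross = εσ·A_surf·T⁴  ⇒  T⁴ = S/(1σ)   (ε cancels).
T⁴ = 984/(1·5.67×10⁻⁸) = 1.735×10¹⁰ K⁴.
T = (1.735×10¹⁰)^(1/4).

T ≈ 363 K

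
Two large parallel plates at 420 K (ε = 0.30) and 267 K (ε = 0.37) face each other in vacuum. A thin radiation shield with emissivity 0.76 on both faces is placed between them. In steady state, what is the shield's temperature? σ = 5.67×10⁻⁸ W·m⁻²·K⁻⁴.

In steady state the net flux on the hot side equals that on the cold side.
σ(T₁⁴−T_s⁴)/D₁ = σ(T_s⁴−T₂⁴)/D₂, with D₁ = 1/ε₁+1/ε_s−1 = 3.649, D₂ = 1/ε_s+1/ε₂−1 = 3.018.
Solve for T_s⁴: T_s⁴ = (D₂·T₁⁴ + D₁·T₂⁴)/(D₁+D₂) = 1.687×10¹⁰ K⁴.

T_s ≈ 360 K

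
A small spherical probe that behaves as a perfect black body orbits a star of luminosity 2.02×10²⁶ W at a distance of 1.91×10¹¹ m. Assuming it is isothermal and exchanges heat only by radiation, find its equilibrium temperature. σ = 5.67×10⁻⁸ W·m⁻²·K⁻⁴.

T ≈ 210 K

First find the stellar flux at distance d: S = L/(4πd²) = 2.02×10²⁶/(4π·(1.91×10¹¹)²) = 440.6 W/m².
For an isothermal sphere, absorbed (1−a)S·πr² = emitted σ·4πr²·T⁴, so T⁴ = (1−a)S/(4σ).
T⁴ = 1.00·440.6/(4·5.67×10⁻⁸) = 1.943×10⁹ K⁴.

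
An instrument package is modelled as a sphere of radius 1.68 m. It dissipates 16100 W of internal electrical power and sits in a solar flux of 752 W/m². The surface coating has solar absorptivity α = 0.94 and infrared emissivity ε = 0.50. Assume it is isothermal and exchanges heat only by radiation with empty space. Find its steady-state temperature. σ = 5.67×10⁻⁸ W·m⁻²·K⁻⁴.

T ≈ 386 K

At steady state, absorbed solar power + internal power = radiated power.
Absorbed: α·S·A_cross = 0.94·752·8.867 = 6268 W (cross-section πr²).
Total input = 6268 + 16100 = 22370 W.
Radiated: εσ·A_surf·T⁴ with A_surf = 4πr² = 35.47 m².
T⁴ = 22370/(0.50·5.67×10⁻⁸·35.47) = 2.225×10¹⁰ K⁴.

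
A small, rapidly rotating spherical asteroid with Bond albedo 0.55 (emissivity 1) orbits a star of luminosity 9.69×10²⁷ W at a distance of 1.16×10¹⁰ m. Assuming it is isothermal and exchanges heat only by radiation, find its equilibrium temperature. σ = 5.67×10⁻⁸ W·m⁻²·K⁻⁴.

First find the stellar flux at distance d: S = L/(4πd²) = 9.69×10²⁷/(4π·(1.16×10¹⁰)²) = 5.731×10⁶ W/m².
For an isothermal sphere, absorbed (1−a)S·πr² = emitted σ·4πr²·T⁴, so T⁴ = (1−a)S/(4σ).
T⁴ = 0.450·5.731×10⁶/(4·5.67×10⁻⁸) = 1.137×10¹³ K⁴.

T ≈ 1840 K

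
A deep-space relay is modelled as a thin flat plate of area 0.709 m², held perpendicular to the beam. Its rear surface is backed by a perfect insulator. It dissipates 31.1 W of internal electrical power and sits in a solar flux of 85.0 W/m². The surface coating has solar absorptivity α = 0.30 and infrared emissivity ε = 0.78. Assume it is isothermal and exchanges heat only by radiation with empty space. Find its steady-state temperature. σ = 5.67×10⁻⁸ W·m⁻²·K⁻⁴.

At steady state, absorbed solar power + internal power = radiated power.
Absorbed: α·S·A_cross = 0.30·85.0·0.7090 = 18.08 W (cross-section A).
Total input = 18.08 + 31.1 = 49.18 W.
Radiated: εσ·A_surf·T⁴ with A_surf = A = 0.7090 m².
T⁴ = 49.18/(0.78·5.67×10⁻⁸·0.7090) = 1.568×10⁹ K⁴.

T ≈ 199 K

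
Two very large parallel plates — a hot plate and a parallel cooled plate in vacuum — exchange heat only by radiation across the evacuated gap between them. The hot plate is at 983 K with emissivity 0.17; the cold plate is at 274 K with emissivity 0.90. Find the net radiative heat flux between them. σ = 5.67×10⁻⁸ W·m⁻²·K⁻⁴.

For two infinite grey parallel plates, q = σ(T₁⁴ − T₂⁴)/(1/ε₁ + 1/ε₂ − 1).
T₁⁴ − T₂⁴ = 9.337×10¹¹ − 5.636×10⁹ = 9.281×10¹¹ K⁴.
1/ε₁ + 1/ε₂ − 1 = 5.882 + 1.111 − 1 = 5.993.
q = 5.67×10⁻⁸ × 9.281×10¹¹ / 5.993.

q ≈ 8780 W/m²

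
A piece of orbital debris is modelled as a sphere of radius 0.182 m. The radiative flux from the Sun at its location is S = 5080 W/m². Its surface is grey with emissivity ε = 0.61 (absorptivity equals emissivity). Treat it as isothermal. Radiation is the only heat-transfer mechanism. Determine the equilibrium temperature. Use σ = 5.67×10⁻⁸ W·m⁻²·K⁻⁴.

At equilibrium, absorbed power = emitted power.
Absorbing cross-section = πr² = 0.1041 m²; emitting surface = 4πr² = 0.4162 m² (ratio 4).
εS·A_cross = εσ·A_surf·T⁴  ⇒  T⁴ = S/(4σ)   (ε cancels).
T⁴ = 5080/(4·5.67×10⁻⁸) = 2.240×10¹⁰ K⁴.
T = (2.240×10¹⁰)^(1/4).

T ≈ 387 K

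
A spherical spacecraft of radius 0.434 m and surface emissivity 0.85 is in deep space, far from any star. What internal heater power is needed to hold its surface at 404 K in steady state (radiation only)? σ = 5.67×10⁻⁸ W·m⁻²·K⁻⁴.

P = εσ·4πr²·T⁴.
4πr² = 2.367 m²; T⁴ = 2.664×10¹⁰ K⁴.
P = 0.85·5.67×10⁻⁸·2.367·2.664×10¹⁰.

P ≈ 3040 W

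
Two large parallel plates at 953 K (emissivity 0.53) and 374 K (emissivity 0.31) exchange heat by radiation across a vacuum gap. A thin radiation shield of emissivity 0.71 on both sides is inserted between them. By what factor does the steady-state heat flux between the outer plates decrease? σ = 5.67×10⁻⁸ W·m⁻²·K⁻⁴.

factor ≈ 1.44

Without shield: q₀ = σΔ(T⁴)/(1/ε₁+1/ε₂−1) with denominator 4.113.
With shield the two gaps are in series; the resistances add: (1/ε₁+1/ε_s−1)+(1/ε_s+1/ε₂−1) = 2.295+3.634 = 5.930.
Heat-flux ratio q₀/q = 5.930/4.113.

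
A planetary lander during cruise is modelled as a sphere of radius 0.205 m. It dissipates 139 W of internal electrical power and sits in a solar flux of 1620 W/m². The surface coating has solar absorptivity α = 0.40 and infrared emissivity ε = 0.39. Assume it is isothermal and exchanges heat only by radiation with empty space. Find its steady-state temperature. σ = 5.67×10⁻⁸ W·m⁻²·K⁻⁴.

At steady state, absorbed solar power + internal power = radiated power.
Absorbed: α·S·A_cross = 0.40·1620·0.1320 = 85.55 W (cross-section πr²).
Total input = 85.55 + 139 = 224.6 W.
Radiated: εσ·A_surf·T⁴ with A_surf = 4πr² = 0.5281 m².
T⁴ = 224.6/(0.39·5.67×10⁻⁸·0.5281) = 1.923×10¹⁰ K⁴.

T ≈ 372 K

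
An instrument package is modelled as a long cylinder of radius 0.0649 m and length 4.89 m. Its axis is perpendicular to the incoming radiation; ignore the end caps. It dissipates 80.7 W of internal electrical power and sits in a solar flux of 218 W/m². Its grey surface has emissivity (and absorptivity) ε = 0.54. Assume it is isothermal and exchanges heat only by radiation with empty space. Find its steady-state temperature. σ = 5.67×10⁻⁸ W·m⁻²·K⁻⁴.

At steady state, absorbed solar power + internal power = radiated power.
Absorbed: α·S·A_cross = 0.54·218·0.6347 = 74.72 W (cross-section 2rL).
Total input = 74.72 + 80.7 = 155.4 W.
Radiated: εσ·A_surf·T⁴ with A_surf = 2πrL = 1.994 m².
T⁴ = 155.4/(0.54·5.67×10⁻⁸·1.994) = 2.546×10⁹ K⁴.

T ≈ 225 K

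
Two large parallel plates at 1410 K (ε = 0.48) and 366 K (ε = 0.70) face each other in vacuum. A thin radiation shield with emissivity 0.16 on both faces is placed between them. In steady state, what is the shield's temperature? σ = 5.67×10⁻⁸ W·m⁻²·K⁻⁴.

In steady state the net flux on the hot side equals that on the cold side.
σ(T₁⁴−T_s⁴)/D₁ = σ(T_s⁴−T₂⁴)/D₂, with D₁ = 1/ε₁+1/ε_s−1 = 7.333, D₂ = 1/ε_s+1/ε₂−1 = 6.679.
Solve for T_s⁴: T_s⁴ = (D₂·T₁⁴ + D₁·T₂⁴)/(D₁+D₂) = 1.893×10¹² K⁴.

T_s ≈ 1170 K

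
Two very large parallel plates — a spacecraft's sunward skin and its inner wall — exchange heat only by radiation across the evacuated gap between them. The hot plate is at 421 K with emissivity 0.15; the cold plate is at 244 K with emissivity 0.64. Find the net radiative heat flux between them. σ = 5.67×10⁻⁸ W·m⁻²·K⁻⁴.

For two infinite grey parallel plates, q = σ(T₁⁴ − T₂⁴)/(1/ε₁ + 1/ε₂ − 1).
T₁⁴ − T₂⁴ = 3.141×10¹⁰ − 3.545×10⁹ = 2.787×10¹⁰ K⁴.
1/ε₁ + 1/ε₂ − 1 = 6.667 + 1.562 − 1 = 7.229.
q = 5.67×10⁻⁸ × 2.787×10¹⁰ / 7.229.

q ≈ 219 W/m²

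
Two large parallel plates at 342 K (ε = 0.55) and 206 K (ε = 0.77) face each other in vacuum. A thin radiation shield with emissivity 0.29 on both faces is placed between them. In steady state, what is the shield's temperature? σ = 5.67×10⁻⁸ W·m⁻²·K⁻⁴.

In steady state the net flux on the hot side equals that on the cold side.
σ(T₁⁴−T_s⁴)/D₁ = σ(T_s⁴−T₂⁴)/D₂, with D₁ = 1/ε₁+1/ε_s−1 = 4.266, D₂ = 1/ε_s+1/ε₂−1 = 3.747.
Solve for T_s⁴: T_s⁴ = (D₂·T₁⁴ + D₁·T₂⁴)/(D₁+D₂) = 7.356×10⁹ K⁴.

T_s ≈ 293 K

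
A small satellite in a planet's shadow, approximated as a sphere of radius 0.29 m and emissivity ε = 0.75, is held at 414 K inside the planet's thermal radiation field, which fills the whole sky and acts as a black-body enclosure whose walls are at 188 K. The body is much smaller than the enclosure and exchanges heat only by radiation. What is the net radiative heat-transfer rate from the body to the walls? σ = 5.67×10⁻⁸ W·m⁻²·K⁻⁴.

P_net ≈ 1260 W

For a small grey body in a large enclosure: P_net = εσA(T_body⁴ − T_wall⁴).
A = 4πr² = 1.057 m²; T_body⁴ − T_wall⁴ = 2.938×10¹⁰ − 1.249×10⁹ = 2.813×10¹⁰ K⁴.
|P_net| = 0.75·5.67×10⁻⁸·1.057·2.813×10¹⁰.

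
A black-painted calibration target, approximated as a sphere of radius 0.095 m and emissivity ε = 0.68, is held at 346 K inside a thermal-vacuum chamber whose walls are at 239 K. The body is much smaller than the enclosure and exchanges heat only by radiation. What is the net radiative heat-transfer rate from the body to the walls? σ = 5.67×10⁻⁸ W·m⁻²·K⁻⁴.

For a small grey body in a large enclosure: P_net = εσA(T_body⁴ − T_wall⁴).
A = 4πr² = 0.1134 m²; T_body⁴ − T_wall⁴ = 1.433×10¹⁰ − 3.263×10⁹ = 1.107×10¹⁰ K⁴.
|P_net| = 0.68·5.67×10⁻⁸·0.1134·1.107×10¹⁰.

P_net ≈ 48.4 W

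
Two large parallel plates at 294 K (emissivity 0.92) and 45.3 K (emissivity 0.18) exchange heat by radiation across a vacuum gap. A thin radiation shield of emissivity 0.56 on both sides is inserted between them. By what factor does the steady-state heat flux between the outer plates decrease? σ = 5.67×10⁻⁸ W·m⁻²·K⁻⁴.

Without shield: q₀ = σΔ(T⁴)/(1/ε₁+1/ε₂−1) with denominator 5.643.
With shield the two gaps are in series; the resistances add: (1/ε₁+1/ε_s−1)+(1/ε_s+1/ε₂−1) = 1.873+6.341 = 8.214.
Heat-flux ratio q₀/q = 8.214/5.643.

factor ≈ 1.46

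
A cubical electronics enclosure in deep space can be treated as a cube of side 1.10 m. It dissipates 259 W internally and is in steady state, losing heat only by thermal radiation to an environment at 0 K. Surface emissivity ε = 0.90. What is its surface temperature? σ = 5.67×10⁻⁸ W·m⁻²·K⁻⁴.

Steady state: internal power = radiated power, P = εσA T⁴.
Radiating area A = 6L² = 7.260 m².
T⁴ = P/(εσA) = 259/(0.90·5.67×10⁻⁸·7.260) = 6.991×10⁸ K⁴.
T = (6.991×10⁸)^(1/4).

T ≈ 163 K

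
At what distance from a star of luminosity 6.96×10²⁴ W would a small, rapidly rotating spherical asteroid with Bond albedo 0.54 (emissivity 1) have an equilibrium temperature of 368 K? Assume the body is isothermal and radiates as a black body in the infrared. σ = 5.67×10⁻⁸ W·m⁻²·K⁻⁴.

For an isothermal black-emitting sphere, (1−a)S·πr² = σ·4πr²·T⁴ ⇒ S = 4σT⁴/(1−a).
S = 4·5.67×10⁻⁸·(368)⁴/0.460 = 9042 W/m².
Flux falls as S = L/(4πd²), so d = √(L/(4πS)) = √(6.96×10²⁴/(4π·9042)).

d ≈ 7.83×10⁹ m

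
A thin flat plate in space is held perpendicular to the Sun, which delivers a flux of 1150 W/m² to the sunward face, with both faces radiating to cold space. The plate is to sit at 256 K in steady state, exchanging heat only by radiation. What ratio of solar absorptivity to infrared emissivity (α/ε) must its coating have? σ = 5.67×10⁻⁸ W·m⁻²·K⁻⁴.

α/ε ≈ 0.424

Balance: αS·A = εσ·2A·T⁴ ⇒ α/ε = 2σT⁴/S.
α/ε = 2·5.67×10⁻⁸·(256)⁴/1150 = 2·5.67×10⁻⁸·4.295×10⁹/1150.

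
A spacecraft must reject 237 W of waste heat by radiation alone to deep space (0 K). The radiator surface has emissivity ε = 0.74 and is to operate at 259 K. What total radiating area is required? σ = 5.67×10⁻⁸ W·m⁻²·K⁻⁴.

A ≈ 1.26 m²

P = εσA T⁴ ⇒ A = P/(εσT⁴).
T⁴ = 4.500×10⁹ K⁴.
A = 237/(0.74 × 5.67×10⁻⁸ × 4.500×10⁹).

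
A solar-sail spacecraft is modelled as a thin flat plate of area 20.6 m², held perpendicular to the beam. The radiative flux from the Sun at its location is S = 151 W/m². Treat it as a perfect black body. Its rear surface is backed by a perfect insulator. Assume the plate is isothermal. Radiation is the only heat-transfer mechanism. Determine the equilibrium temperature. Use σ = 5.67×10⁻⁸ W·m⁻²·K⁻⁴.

T ≈ 227 K

At equilibrium, absorbed power = emitted power.
Absorbing cross-section = A = 20.60 m²; emitting surface = A = 20.60 m² (ratio 1).
S·A_cross = εσ·A_surf·T⁴  ⇒  T⁴ = S/(1σ).
T⁴ = 1.00·151/(1·5.67×10⁻⁸) = 2.663×10⁹ K⁴.
T = (2.663×10⁹)^(1/4).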